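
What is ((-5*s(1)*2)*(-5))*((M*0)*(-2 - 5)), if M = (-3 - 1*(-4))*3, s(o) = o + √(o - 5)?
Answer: 0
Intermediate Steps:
s(o) = o + √(-5 + o)
M = 3 (M = (-3 + 4)*3 = 1*3 = 3)
((-5*s(1)*2)*(-5))*((M*0)*(-2 - 5)) = ((-5*(1 + √(-5 + 1))*2)*(-5))*((3*0)*(-2 - 5)) = ((-5*(1 + √(-4))*2)*(-5))*(0*(-7)) = ((-5*(1 + 2*I)*2)*(-5))*0 = (((-5 - 10*I)*2)*(-5))*0 = ((-10 - 20*I)*(-5))*0 = (50 + 100*I)*0 = 0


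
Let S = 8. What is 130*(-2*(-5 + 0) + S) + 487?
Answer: 2827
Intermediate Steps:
130*(-2*(-5 + 0) + S) + 487 = 130*(-2*(-5 + 0) + 8) + 487 = 130*(-2*(-5) + 8) + 487 = 130*(10 + 8) + 487 = 130*18 + 487 = 2340 + 487 = 2827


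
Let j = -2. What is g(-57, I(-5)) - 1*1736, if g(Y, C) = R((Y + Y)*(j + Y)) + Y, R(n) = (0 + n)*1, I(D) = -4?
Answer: 4933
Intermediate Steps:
R(n) = n (R(n) = n*1 = n)
g(Y, C) = Y + 2*Y*(-2 + Y) (g(Y, C) = (Y + Y)*(-2 + Y) + Y = (2*Y)*(-2 + Y) + Y = 2*Y*(-2 + Y) + Y = Y + 2*Y*(-2 + Y))
g(-57, I(-5)) - 1*1736 = -57*(-3 + 2*(-57)) - 1*1736 = -57*(-3 - 114) - 1736 = -57*(-117) - 1736 = 6669 - 1736 = 4933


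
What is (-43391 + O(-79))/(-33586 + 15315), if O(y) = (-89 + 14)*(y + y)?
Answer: 31541/18271 ≈ 1.7263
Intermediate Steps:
O(y) = -150*y
(-43391 + O(-79))/(-33586 + 15315) = (-43391 - 150*(-79))/(-33586 + 15315) = (-43391 + 11850)/(-18271) = -31541*(-1/18271) = 31541/18271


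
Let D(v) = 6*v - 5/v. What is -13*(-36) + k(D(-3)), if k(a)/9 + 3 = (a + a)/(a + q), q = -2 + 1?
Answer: 11907/26 ≈ 457.96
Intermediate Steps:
q = -1
D(v) = -5/v + 6*v
k(a) = -27 + 18*a/(-1 + a) (k(a) = -27 + 9*((a + a)/(a - 1)) = -27 + 9*((2*a)/(-1 + a)) = -27 + 9*(2*a/(-1 + a)) = -27 + 18*a/(-1 + a))
-13*(-36) + k(D(-3)) = -13*(-36) + 9*(3 - (-5/(-3) + 6*(-3)))/(-1 + (-5/(-3) + 6*(-3))) = 468 + 9*(3 - (-5*(-1/3) - 18))/(-1 + (-5*(-1/3) - 18)) = 468 + 9*(3 - (5/3 - 18))/(-1 + (5/3 - 18)) = 468 + 9*(3 - 1*(-49/3))/(-1 - 49/3) = 468 + 9*(3 + 49/3)/(-52/3) = 468 + 9*(-3/52)*(58/3) = 468 - 261/26 = 11907/26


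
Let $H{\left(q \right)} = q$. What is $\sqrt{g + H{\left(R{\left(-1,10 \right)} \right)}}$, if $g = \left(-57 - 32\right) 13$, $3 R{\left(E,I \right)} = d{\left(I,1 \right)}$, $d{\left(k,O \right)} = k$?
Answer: $\frac{i \sqrt{10383}}{3} \approx 33.966 i$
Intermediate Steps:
$R{\left(E,I \right)} = \frac{I}{3}$
$g = -1157$ ($g = \left(-89\right) 13 = -1157$)
$\sqrt{g + H{\left(R{\left(-1,10 \right)} \right)}} = \sqrt{-1157 + \frac{1}{3} \cdot 10} = \sqrt{-1157 + \frac{10}{3}} = \sqrt{- \frac{3461}{3}} = \frac{i \sqrt{10383}}{3}$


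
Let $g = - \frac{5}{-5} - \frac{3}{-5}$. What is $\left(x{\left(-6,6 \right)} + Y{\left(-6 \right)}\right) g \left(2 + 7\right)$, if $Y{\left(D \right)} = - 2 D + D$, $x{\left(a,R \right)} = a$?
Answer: $0$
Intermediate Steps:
$Y{\left(D \right)} = - D$
$g = \frac{8}{5}$ ($g = \left(-5\right) \left(- \frac{1}{5}\right) - - \frac{3}{5} = 1 + \frac{3}{5} = \frac{8}{5} \approx 1.6$)
$\left(x{\left(-6,6 \right)} + Y{\left(-6 \right)}\right) g \left(2 + 7\right) = \left(-6 - -6\right) \frac{8 \left(2 + 7\right)}{5} = \left(-6 + 6\right) \frac{8}{5} \cdot 9 = 0 \cdot \frac{72}{5} = 0$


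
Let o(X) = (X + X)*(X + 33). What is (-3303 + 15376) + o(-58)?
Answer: 14973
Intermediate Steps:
o(X) = 2*X*(33 + X) (o(X) = (2*X)*(33 + X) = 2*X*(33 + X))
(-3303 + 15376) + o(-58) = (-3303 + 15376) + 2*(-58)*(33 - 58) = 12073 + 2*(-58)*(-25) = 12073 + 2900 = 14973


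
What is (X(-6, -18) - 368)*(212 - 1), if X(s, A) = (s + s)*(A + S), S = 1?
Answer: -34604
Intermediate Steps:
X(s, A) = 2*s*(1 + A) (X(s, A) = (s + s)*(A + 1) = (2*s)*(1 + A) = 2*s*(1 + A))
(X(-6, -18) - 368)*(212 - 1) = (2*(-6)*(1 - 18) - 368)*(212 - 1) = (2*(-6)*(-17) - 368)*211 = (204 - 368)*211 = -164*211 = -34604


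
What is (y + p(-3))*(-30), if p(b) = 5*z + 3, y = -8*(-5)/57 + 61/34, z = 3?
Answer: -198605/323 ≈ -614.88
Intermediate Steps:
y = 4837/1938 (y = 40*(1/57) + 61*(1/34) = 40/57 + 61/34 = 4837/1938 ≈ 2.4959)
p(b) = 18 (p(b) = 5*3 + 3 = 15 + 3 = 18)
(y + p(-3))*(-30) = (4837/1938 + 18)*(-30) = (39721/1938)*(-30) = -198605/323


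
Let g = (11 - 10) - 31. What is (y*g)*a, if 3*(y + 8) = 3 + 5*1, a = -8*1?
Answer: -1280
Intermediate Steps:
a = -8
y = -16/3 (y = -8 + (3 + 5*1)/3 = -8 + (3 + 5)/3 = -8 + (⅓)*8 = -8 + 8/3 = -16/3 ≈ -5.3333)
g = -30 (g = 1 - 31 = -30)
(y*g)*a = -16/3*(-30)*(-8) = 160*(-8) = -1280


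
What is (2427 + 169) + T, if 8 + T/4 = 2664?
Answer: 13220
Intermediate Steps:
T = 10624 (T = -32 + 4*2664 = -32 + 10656 = 10624)
(2427 + 169) + T = (2427 + 169) + 10624 = 2596 + 10624 = 13220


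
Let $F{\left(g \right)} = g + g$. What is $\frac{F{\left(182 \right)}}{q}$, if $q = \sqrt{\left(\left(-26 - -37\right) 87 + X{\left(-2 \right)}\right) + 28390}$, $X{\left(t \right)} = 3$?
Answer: $\frac{182 \sqrt{1174}}{2935} \approx 2.1247$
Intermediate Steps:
$F{\left(g \right)} = 2 g$
$q = 5 \sqrt{1174}$ ($q = \sqrt{\left(\left(-26 - -37\right) 87 + 3\right) + 28390} = \sqrt{\left(\left(-26 + 37\right) 87 + 3\right) + 28390} = \sqrt{\left(11 \cdot 87 + 3\right) + 28390} = \sqrt{\left(957 + 3\right) + 28390} = \sqrt{960 + 28390} = \sqrt{29350} = 5 \sqrt{1174} \approx 171.32$)
$\frac{F{\left(182 \right)}}{q} = \frac{2 \cdot 182}{5 \sqrt{1174}} = 364 \frac{\sqrt{1174}}{5870} = \frac{182 \sqrt{1174}}{2935}$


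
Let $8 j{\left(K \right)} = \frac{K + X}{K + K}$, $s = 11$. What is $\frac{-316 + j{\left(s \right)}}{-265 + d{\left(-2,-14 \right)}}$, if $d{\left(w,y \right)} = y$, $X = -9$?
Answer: $\frac{299}{264} \approx 1.1326$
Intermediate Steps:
$j{\left(K \right)} = \frac{-9 + K}{16 K}$ ($j{\left(K \right)} = \frac{\left(K - 9\right) \frac{1}{K + K}}{8} = \frac{\left(-9 + K\right) \frac{1}{2 K}}{8} = \frac{\frac{1}{2} \frac{1}{K} \left(-9 + K\right)}{8} = \frac{-9 + K}{16 K}$)
$\frac{-316 + j{\left(s \right)}}{-265 + d{\left(-2,-14 \right)}} = \frac{-316 + \frac{-9 + 11}{16 \cdot 11}}{-265 - 14} = \frac{-316 + \frac{1}{16} \cdot \frac{1}{11} \cdot 2}{-279} = \left(-316 + \frac{1}{88}\right) \left(- \frac{1}{279}\right) = \left(- \frac{27807}{88}\right) \left(- \frac{1}{279}\right) = \frac{299}{264}$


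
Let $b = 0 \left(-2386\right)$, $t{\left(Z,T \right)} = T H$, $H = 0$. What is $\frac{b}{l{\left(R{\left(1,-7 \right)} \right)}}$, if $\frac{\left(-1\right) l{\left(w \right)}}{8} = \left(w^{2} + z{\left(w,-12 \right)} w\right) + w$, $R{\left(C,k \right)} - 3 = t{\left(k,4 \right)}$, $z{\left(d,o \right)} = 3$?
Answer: $0$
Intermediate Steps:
$t{\left(Z,T \right)} = 0$ ($t{\left(Z,T \right)} = T 0 = 0$)
$R{\left(C,k \right)} = 3$ ($R{\left(C,k \right)} = 3 + 0 = 3$)
$b = 0$
$l{\left(w \right)} = - 32 w - 8 w^{2}$ ($l{\left(w \right)} = - 8 \left(\left(w^{2} + 3 w\right) + w\right) = - 8 \left(w^{2} + 4 w\right) = - 32 w - 8 w^{2}$)
$\frac{b}{l{\left(R{\left(1,-7 \right)} \right)}} = \frac{0}{\left(-8\right) 3 \left(4 + 3\right)} = \frac{0}{\left(-8\right) 3 \cdot 7} = \frac{0}{-168} = 0 \left(- \frac{1}{168}\right) = 0$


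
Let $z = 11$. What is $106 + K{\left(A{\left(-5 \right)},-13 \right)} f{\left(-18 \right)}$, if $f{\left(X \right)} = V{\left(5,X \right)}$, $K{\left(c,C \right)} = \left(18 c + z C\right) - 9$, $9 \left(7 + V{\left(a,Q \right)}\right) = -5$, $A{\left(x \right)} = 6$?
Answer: $\frac{3946}{9} \approx 438.44$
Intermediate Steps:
$V{\left(a,Q \right)} = - \frac{68}{9}$ ($V{\left(a,Q \right)} = -7 + \frac{1}{9} \left(-5\right) = -7 - \frac{5}{9} = - \frac{68}{9}$)
$K{\left(c,C \right)} = -9 + 11 C + 18 c$ ($K{\left(c,C \right)} = \left(18 c + 11 C\right) - 9 = \left(11 C + 18 c\right) - 9 = -9 + 11 C + 18 c$)
$f{\left(X \right)} = - \frac{68}{9}$
$106 + K{\left(A{\left(-5 \right)},-13 \right)} f{\left(-18 \right)} = 106 + \left(-9 + 11 \left(-13\right) + 18 \cdot 6\right) \left(- \frac{68}{9}\right) = 106 + \left(-9 - 143 + 108\right) \left(- \frac{68}{9}\right) = 106 - - \frac{2992}{9} = 106 + \frac{2992}{9} = \frac{3946}{9}$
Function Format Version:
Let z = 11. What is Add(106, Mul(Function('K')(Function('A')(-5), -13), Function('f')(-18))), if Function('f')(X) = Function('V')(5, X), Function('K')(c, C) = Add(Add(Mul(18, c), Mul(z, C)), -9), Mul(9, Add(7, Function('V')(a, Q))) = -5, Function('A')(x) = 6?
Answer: Rational(3946, 9) ≈ 438.44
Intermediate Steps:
Function('V')(a, Q) = Rational(-68, 9) (Function('V')(a, Q) = Add(-7, Mul(Rational(1, 9), -5)) = Add(-7, Rational(-5, 9)) = Rational(-68, 9))
Function('K')(c, C) = Add(-9, Mul(11, C), Mul(18, c)) (Function('K')(c, C) = Add(Add(Mul(18, c), Mul(11, C)), -9) = Add(Add(Mul(11, C), Mul(18, c)), -9) = Add(-9, Mul(11, C), Mul(18, c)))
Function('f')(X) = Rational(-68, 9)
Add(106, Mul(Function('K')(Function('A')(-5), -13), Function('f')(-18))) = Add(106, Mul(Add(-9, Mul(11, -13), Mul(18, 6)), Rational(-68, 9))) = Add(106, Mul(Add(-9, -143, 108), Rational(-68, 9))) = Add(106, Mul(-44, Rational(-68, 9))) = Add(106, Rational(2992, 9)) = Rational(3946, 9)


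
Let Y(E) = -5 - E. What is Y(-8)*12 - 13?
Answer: 23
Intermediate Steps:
Y(-8)*12 - 13 = (-5 - 1*(-8))*12 - 13 = (-5 + 8)*12 - 13 = 3*12 - 13 = 36 - 13 = 23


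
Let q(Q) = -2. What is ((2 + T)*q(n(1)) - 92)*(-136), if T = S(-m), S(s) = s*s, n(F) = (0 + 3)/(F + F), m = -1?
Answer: 13328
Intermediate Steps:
n(F) = 3/(2*F) (n(F) = 3/((2*F)) = 3*(1/(2*F)) = 3/(2*F))
S(s) = s**2
T = 1 (T = (-1*(-1))**2 = 1**2 = 1)
((2 + T)*q(n(1)) - 92)*(-136) = ((2 + 1)*(-2) - 92)*(-136) = (3*(-2) - 92)*(-136) = (-6 - 92)*(-136) = -98*(-136) = 13328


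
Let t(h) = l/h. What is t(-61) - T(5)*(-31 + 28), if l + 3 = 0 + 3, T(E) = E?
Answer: 15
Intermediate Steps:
l = 0 (l = -3 + (0 + 3) = -3 + 3 = 0)
t(h) = 0 (t(h) = 0/h = 0)
t(-61) - T(5)*(-31 + 28) = 0 - 5*(-31 + 28) = 0 - 5*(-3) = 0 - 1*(-15) = 0 + 15 = 15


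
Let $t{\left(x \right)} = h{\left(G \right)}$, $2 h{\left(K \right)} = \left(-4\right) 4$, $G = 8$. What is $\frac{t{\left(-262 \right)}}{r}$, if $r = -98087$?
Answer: $\frac{8}{98087} \approx 8.156 \cdot 10^{-5}$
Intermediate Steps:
$h{\left(K \right)} = -8$ ($h{\left(K \right)} = \frac{\left(-4\right) 4}{2} = \frac{1}{2} \left(-16\right) = -8$)
$t{\left(x \right)} = -8$
$\frac{t{\left(-262 \right)}}{r} = - \frac{8}{-98087} = \left(-8\right) \left(- \frac{1}{98087}\right) = \frac{8}{98087}$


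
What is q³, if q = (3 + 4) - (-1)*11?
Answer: 5832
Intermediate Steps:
q = 18 (q = 7 - 1*(-11) = 7 + 11 = 18)
q³ = 18³ = 5832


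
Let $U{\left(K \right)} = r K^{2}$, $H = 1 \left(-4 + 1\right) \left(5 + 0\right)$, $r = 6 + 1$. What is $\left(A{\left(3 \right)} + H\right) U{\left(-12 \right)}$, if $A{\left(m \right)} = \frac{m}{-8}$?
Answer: $-15498$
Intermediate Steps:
$r = 7$
$A{\left(m \right)} = - \frac{m}{8}$ ($A{\left(m \right)} = m \left(- \frac{1}{8}\right) = - \frac{m}{8}$)
$H = -15$ ($H = 1 \left(\left(-3\right) 5\right) = 1 \left(-15\right) = -15$)
$U{\left(K \right)} = 7 K^{2}$
$\left(A{\left(3 \right)} + H\right) U{\left(-12 \right)} = \left(\left(- \frac{1}{8}\right) 3 - 15\right) 7 \left(-12\right)^{2} = \left(- \frac{3}{8} - 15\right) 7 \cdot 144 = \left(- \frac{123}{8}\right) 1008 = -15498$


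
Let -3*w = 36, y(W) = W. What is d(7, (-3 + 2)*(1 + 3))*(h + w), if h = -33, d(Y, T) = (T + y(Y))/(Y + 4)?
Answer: -135/11 ≈ -12.273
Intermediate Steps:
w = -12 (w = -⅓*36 = -12)
d(Y, T) = (T + Y)/(4 + Y) (d(Y, T) = (T + Y)/(Y + 4) = (T + Y)/(4 + Y))
d(7, (-3 + 2)*(1 + 3))*(h + w) = (((-3 + 2)*(1 + 3) + 7)/(4 + 7))*(-33 - 12) = ((-1*4 + 7)/11)*(-45) = ((-4 + 7)/11)*(-45) = ((1/11)*3)*(-45) = (3/11)*(-45) = -135/11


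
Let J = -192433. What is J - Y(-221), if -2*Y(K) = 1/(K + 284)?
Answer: -24246557/126 ≈ -1.9243e+5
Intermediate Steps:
Y(K) = -1/(2*(284 + K)) (Y(K) = -1/(2*(K + 284)) = -1/(2*(284 + K)))
J - Y(-221) = -192433 - (-1)/(568 + 2*(-221)) = -192433 - (-1)/(568 - 442) = -192433 - (-1)/126 = -192433 - 1*(-1/126) = -192433 + 1/126 = -24246557/126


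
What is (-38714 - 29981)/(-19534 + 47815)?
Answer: -6245/2571 ≈ -2.4290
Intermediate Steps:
(-38714 - 29981)/(-19534 + 47815) = -68695/28281 = -68695*1/28281 = -6245/2571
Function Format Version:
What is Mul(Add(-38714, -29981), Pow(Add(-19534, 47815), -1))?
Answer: Rational(-6245, 2571) ≈ -2.4290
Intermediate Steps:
Mul(Add(-38714, -29981), Pow(Add(-19534, 47815), -1)) = Mul(-68695, Pow(28281, -1)) = Mul(-68695, Rational(1, 28281)) = Rational(-6245, 2571)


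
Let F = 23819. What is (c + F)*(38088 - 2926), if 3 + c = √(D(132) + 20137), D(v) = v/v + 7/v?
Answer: 837418192 + 17581*√87721359/33 ≈ 8.4241e+8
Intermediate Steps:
D(v) = 1 + 7/v
c = -3 + √87721359/66 (c = -3 + √((7 + 132)/132 + 20137) = -3 + √((1/132)*139 + 20137) = -3 + √(139/132 + 20137) = -3 + √(2658223/132) = -3 + √87721359/66 ≈ 138.91)
(c + F)*(38088 - 2926) = ((-3 + √87721359/66) + 23819)*(38088 - 2926) = (23816 + √87721359/66)*35162 = 837418192 + 17581*√87721359/33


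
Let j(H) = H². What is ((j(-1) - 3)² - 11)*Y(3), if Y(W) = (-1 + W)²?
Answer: -28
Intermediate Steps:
((j(-1) - 3)² - 11)*Y(3) = (((-1)² - 3)² - 11)*(-1 + 3)² = ((1 - 3)² - 11)*2² = ((-2)² - 11)*4 = (4 - 11)*4 = -7*4 = -28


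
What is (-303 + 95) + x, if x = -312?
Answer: -520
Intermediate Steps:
(-303 + 95) + x = (-303 + 95) - 312 = -208 - 312 = -520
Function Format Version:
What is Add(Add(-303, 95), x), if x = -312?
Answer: -520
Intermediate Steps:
Add(Add(-303, 95), x) = Add(Add(-303, 95), -312) = Add(-208, -312) = -520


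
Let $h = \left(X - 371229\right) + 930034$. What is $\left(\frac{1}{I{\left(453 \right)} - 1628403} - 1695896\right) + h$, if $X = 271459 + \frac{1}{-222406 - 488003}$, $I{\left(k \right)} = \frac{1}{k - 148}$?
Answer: $- \frac{305424231487016221691}{352833804071826} \approx -8.6563 \cdot 10^{5}$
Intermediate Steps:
$I{\left(k \right)} = \frac{1}{-148 + k}$
$X = \frac{192846916730}{710409}$ ($X = 271459 + \frac{1}{-710409} = 271459 - \frac{1}{710409} = \frac{192846916730}{710409} \approx 2.7146 \cdot 10^{5}$)
$h = \frac{589827017975}{710409}$ ($h = \left(\frac{192846916730}{710409} - 371229\right) + 930034 = - \frac{70877505931}{710409} + 930034 = \frac{589827017975}{710409} \approx 8.3026 \cdot 10^{5}$)
$\left(\frac{1}{I{\left(453 \right)} - 1628403} - 1695896\right) + h = \left(\frac{1}{\frac{1}{-148 + 453} - 1628403} - 1695896\right) + \frac{589827017975}{710409} = \left(\frac{1}{\frac{1}{305} - 1628403} - 1695896\right) + \frac{589827017975}{710409} = \left(\frac{1}{- \frac{496662914}{305}} - 1695896\right) + \frac{589827017975}{710409} = \left(- \frac{305}{496662914} - 1695896\right) + \frac{589827017975}{710409} = - \frac{842288649201249}{496662914} + \frac{589827017975}{710409} = - \frac{305424231487016221691}{352833804071826}$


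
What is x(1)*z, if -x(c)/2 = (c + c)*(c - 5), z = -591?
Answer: -9456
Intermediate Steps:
x(c) = -4*c*(-5 + c) (x(c) = -2*(c + c)*(c - 5) = -2*2*c*(-5 + c) = -4*c*(-5 + c))
x(1)*z = (4*1*(5 - 1*1))*(-591) = (4*1*(5 - 1))*(-591) = (4*1*4)*(-591) = 16*(-591) = -9456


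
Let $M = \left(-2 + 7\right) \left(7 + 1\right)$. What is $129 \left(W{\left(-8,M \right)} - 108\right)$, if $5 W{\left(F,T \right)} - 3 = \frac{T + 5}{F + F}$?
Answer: $- \frac{1114173}{80} \approx -13927.0$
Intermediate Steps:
$M = 40$ ($M = 5 \cdot 8 = 40$)
$W{\left(F,T \right)} = \frac{3}{5} + \frac{5 + T}{10 F}$ ($W{\left(F,T \right)} = \frac{3}{5} + \frac{\left(T + 5\right) \frac{1}{F + F}}{5} = \frac{3}{5} + \frac{\left(5 + T\right) \frac{1}{2 F}}{5} = \frac{3}{5} + \frac{\frac{1}{2} \frac{1}{F} \left(5 + T\right)}{5} = \frac{3}{5} + \frac{5 + T}{10 F}$)
$129 \left(W{\left(-8,M \right)} - 108\right) = 129 \left(\frac{5 + 40 + 6 \left(-8\right)}{10 \left(-8\right)} - 108\right) = 129 \left(\frac{1}{10} \left(- \frac{1}{8}\right) \left(5 + 40 - 48\right) - 108\right) = 129 \left(\frac{1}{10} \left(- \frac{1}{8}\right) \left(-3\right) - 108\right) = 129 \left(\frac{3}{80} - 108\right) = 129 \left(- \frac{8637}{80}\right) = - \frac{1114173}{80}$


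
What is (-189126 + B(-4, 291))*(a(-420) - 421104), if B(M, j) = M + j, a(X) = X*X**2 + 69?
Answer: 14070211660365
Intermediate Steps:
a(X) = 69 + X**3 (a(X) = X**3 + 69 = 69 + X**3)
(-189126 + B(-4, 291))*(a(-420) - 421104) = (-189126 + (-4 + 291))*((69 + (-420)**3) - 421104) = (-189126 + 287)*((69 - 74088000) - 421104) = -188839*(-74087931 - 421104) = -188839*(-74509035) = 14070211660365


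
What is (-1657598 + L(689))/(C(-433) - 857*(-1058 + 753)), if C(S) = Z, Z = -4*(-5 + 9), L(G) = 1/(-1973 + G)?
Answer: -2128355833/335597796 ≈ -6.3420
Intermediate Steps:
Z = -16 (Z = -4*4 = -16)
C(S) = -16
(-1657598 + L(689))/(C(-433) - 857*(-1058 + 753)) = (-1657598 + 1/(-1973 + 689))/(-16 - 857*(-1058 + 753)) = (-1657598 + 1/(-1284))/(-16 - 857*(-305)) = (-1657598 - 1/1284)/(-16 + 261385) = -2128355833/1284/261369 = -2128355833/1284*1/261369 = -2128355833/335597796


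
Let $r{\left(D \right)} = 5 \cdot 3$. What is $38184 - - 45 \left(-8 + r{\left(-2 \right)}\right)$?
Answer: $38499$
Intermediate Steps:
$r{\left(D \right)} = 15$
$38184 - - 45 \left(-8 + r{\left(-2 \right)}\right) = 38184 - - 45 \left(-8 + 15\right) = 38184 - \left(-45\right) 7 = 38184 - -315 = 38184 + 315 = 38499$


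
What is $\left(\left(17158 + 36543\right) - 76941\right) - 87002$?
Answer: $-110242$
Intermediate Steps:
$\left(\left(17158 + 36543\right) - 76941\right) - 87002 = \left(53701 - 76941\right) - 87002 = -23240 - 87002 = -110242$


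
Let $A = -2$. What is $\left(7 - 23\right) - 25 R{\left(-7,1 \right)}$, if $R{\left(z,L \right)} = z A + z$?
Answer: $-191$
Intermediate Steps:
$R{\left(z,L \right)} = - z$ ($R{\left(z,L \right)} = z \left(-2\right) + z = - 2 z + z = - z$)
$\left(7 - 23\right) - 25 R{\left(-7,1 \right)} = \left(7 - 23\right) - 25 \left(\left(-1\right) \left(-7\right)\right) = \left(7 - 23\right) - 175 = -16 - 175 = -191$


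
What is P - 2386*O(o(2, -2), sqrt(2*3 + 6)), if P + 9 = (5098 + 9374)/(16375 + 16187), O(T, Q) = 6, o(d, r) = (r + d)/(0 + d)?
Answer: -128921/9 ≈ -14325.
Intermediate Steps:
o(d, r) = (d + r)/d
P = -77/9 (P = -9 + (5098 + 9374)/(16375 + 16187) = -9 + 14472/32562 = -9 + 14472*(1/32562) = -9 + 4/9 = -77/9 ≈ -8.5556)
P - 2386*O(o(2, -2), sqrt(2*3 + 6)) = -77/9 - 2386*6 = -77/9 - 14316 = -128921/9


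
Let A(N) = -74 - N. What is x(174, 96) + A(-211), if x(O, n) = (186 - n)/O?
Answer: 3988/29 ≈ 137.52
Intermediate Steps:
x(O, n) = (186 - n)/O
x(174, 96) + A(-211) = (186 - 1*96)/174 + (-74 - 1*(-211)) = (186 - 96)/174 + (-74 + 211) = (1/174)*90 + 137 = 15/29 + 137 = 3988/29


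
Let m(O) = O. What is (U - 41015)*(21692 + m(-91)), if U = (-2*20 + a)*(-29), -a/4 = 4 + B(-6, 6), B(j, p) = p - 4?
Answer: -845873559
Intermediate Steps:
B(j, p) = -4 + p
a = -24 (a = -4*(4 + (-4 + 6)) = -4*(4 + 2) = -4*6 = -24)
U = 1856 (U = (-2*20 - 24)*(-29) = (-40 - 24)*(-29) = -64*(-29) = 1856)
(U - 41015)*(21692 + m(-91)) = (1856 - 41015)*(21692 - 91) = -39159*21601 = -845873559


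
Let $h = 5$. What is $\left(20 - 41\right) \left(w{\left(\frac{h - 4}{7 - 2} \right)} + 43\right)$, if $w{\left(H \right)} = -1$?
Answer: $-882$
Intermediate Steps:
$\left(20 - 41\right) \left(w{\left(\frac{h - 4}{7 - 2} \right)} + 43\right) = \left(20 - 41\right) \left(-1 + 43\right) = \left(-21\right) 42 = -882$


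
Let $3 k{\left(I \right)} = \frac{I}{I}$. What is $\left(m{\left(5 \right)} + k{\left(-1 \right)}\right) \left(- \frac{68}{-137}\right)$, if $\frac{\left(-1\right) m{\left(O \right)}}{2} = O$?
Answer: $- \frac{1972}{411} \approx -4.798$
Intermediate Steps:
$k{\left(I \right)} = \frac{1}{3}$ ($k{\left(I \right)} = \frac{I \frac{1}{I}}{3} = \frac{1}{3} \cdot 1 = \frac{1}{3}$)
$m{\left(O \right)} = - 2 O$
$\left(m{\left(5 \right)} + k{\left(-1 \right)}\right) \left(- \frac{68}{-137}\right) = \left(\left(-2\right) 5 + \frac{1}{3}\right) \left(- \frac{68}{-137}\right) = \left(-10 + \frac{1}{3}\right) \left(\left(-68\right) \left(- \frac{1}{137}\right)\right) = \left(- \frac{29}{3}\right) \frac{68}{137} = - \frac{1972}{411}$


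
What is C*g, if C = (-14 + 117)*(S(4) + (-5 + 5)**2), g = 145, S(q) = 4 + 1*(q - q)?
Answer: 59740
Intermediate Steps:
S(q) = 4 (S(q) = 4 + 1*0 = 4 + 0 = 4)
C = 412 (C = (-14 + 117)*(4 + (-5 + 5)**2) = 103*(4 + 0**2) = 103*(4 + 0) = 103*4 = 412)
C*g = 412*145 = 59740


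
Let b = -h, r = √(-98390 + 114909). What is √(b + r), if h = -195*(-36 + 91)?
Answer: √(10725 + √16519) ≈ 104.18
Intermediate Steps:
h = -10725 (h = -195*55 = -10725)
r = √16519 ≈ 128.53
b = 10725 (b = -1*(-10725) = 10725)
√(b + r) = √(10725 + √16519)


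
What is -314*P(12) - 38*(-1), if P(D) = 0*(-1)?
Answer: 38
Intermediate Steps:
P(D) = 0
-314*P(12) - 38*(-1) = -314*0 - 38*(-1) = 0 + 38 = 38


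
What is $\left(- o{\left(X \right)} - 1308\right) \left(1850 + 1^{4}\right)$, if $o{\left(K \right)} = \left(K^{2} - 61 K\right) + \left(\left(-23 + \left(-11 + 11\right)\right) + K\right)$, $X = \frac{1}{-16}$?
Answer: $- \frac{610683771}{256} \approx -2.3855 \cdot 10^{6}$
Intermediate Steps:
$X = - \frac{1}{16} \approx -0.0625$
$o{\left(K \right)} = -23 + K^{2} - 60 K$ ($o{\left(K \right)} = \left(K^{2} - 61 K\right) + \left(\left(-23 + 0\right) + K\right) = \left(K^{2} - 61 K\right) + \left(-23 + K\right) = -23 + K^{2} - 60 K$)
$\left(- o{\left(X \right)} - 1308\right) \left(1850 + 1^{4}\right) = \left(- (-23 + \left(- \frac{1}{16}\right)^{2} - - \frac{15}{4}) - 1308\right) \left(1850 + 1^{4}\right) = \left(- (-23 + \frac{1}{256} + \frac{15}{4}) - 1308\right) \left(1850 + 1\right) = \left(\left(-1\right) \left(- \frac{4927}{256}\right) - 1308\right) 1851 = \left(\frac{4927}{256} - 1308\right) 1851 = \left(- \frac{329921}{256}\right) 1851 = - \frac{610683771}{256}$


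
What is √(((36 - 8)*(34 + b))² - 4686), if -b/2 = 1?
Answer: √798130 ≈ 893.38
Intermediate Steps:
b = -2 (b = -2*1 = -2)
√(((36 - 8)*(34 + b))² - 4686) = √(((36 - 8)*(34 - 2))² - 4686) = √((28*32)² - 4686) = √(896² - 4686) = √(802816 - 4686) = √798130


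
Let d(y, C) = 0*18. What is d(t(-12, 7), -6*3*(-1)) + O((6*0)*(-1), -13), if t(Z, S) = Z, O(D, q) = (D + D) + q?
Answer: -13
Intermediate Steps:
O(D, q) = q + 2*D (O(D, q) = 2*D + q = q + 2*D)
d(y, C) = 0
d(t(-12, 7), -6*3*(-1)) + O((6*0)*(-1), -13) = 0 + (-13 + 2*((6*0)*(-1))) = 0 + (-13 + 2*(0*(-1))) = 0 + (-13 + 2*0) = 0 + (-13 + 0) = 0 - 13 = -13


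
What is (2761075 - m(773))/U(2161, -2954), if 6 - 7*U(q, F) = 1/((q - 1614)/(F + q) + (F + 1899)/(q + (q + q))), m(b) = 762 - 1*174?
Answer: 84690946139744/31437915 ≈ 2.6939e+6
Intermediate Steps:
m(b) = 588 (m(b) = 762 - 174 = 588)
U(q, F) = 6/7 - 1/(7*((-1614 + q)/(F + q) + (1899 + F)/(3*q))) (U(q, F) = 6/7 - 1/(7*((q - 1614)/(F + q) + (F + 1899)/(q + (q + q)))) = 6/7 - 1/(7*((-1614 + q)/(F + q) + (1899 + F)/(q + 2*q))) = 6/7 - 1/(7*((-1614 + q)/(F + q) + (1899 + F)/((3*q)))) = 6/7 - 1/(7*((-1614 + q)/(F + q) + (1899 + F)*(1/(3*q)))) = 6/7 - 1/(7*((-1614 + q)/(F + q) + (1899 + F)/(3*q))))
(2761075 - m(773))/U(2161, -2954) = (2761075 - 1*588)/((3*(-5886*2161 + 2*(-2954)**2 + 5*2161**2 + 3798*(-2954) - 2954*2161)/(7*((-2954)**2 - 2943*2161 + 3*2161**2 + 1899*(-2954) - 2954*2161)))) = (2761075 - 588)/((3*(-12719646 + 2*8726116 + 5*4669921 - 11219292 - 6383594)/(7*(8726116 - 6359823 + 3*4669921 - 5609646 - 6383594)))) = 2760487/((3*(-12719646 + 17452232 + 23349605 - 11219292 - 6383594)/(7*(8726116 - 6359823 + 14009763 - 5609646 - 6383594)))) = 2760487/(((3/7)*10479305/4382816)) = 2760487/(((3/7)*(1/4382816)*10479305)) = 2760487/(31437915/30679712) = 2760487*(30679712/31437915) = 84690946139744/31437915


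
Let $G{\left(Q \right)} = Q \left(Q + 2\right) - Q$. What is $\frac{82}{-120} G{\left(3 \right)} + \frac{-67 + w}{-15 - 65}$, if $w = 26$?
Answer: $- \frac{123}{16} \approx -7.6875$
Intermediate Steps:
$G{\left(Q \right)} = - Q + Q \left(2 + Q\right)$ ($G{\left(Q \right)} = Q \left(2 + Q\right) - Q = - Q + Q \left(2 + Q\right)$)
$\frac{82}{-120} G{\left(3 \right)} + \frac{-67 + w}{-15 - 65} = \frac{82}{-120} \cdot 3 \left(1 + 3\right) + \frac{-67 + 26}{-15 - 65} = 82 \left(- \frac{1}{120}\right) 3 \cdot 4 - \frac{41}{-80} = \left(- \frac{41}{60}\right) 12 - - \frac{41}{80} = - \frac{41}{5} + \frac{41}{80} = - \frac{123}{16}$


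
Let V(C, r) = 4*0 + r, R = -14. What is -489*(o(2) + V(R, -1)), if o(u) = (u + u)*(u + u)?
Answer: -7335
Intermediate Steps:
V(C, r) = r (V(C, r) = 0 + r = r)
o(u) = 4*u**2 (o(u) = (2*u)*(2*u) = 4*u**2)
-489*(o(2) + V(R, -1)) = -489*(4*2**2 - 1) = -489*(4*4 - 1) = -489*(16 - 1) = -489*15 = -7335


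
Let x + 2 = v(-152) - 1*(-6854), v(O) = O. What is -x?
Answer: -6700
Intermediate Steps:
x = 6700 (x = -2 + (-152 - 1*(-6854)) = -2 + (-152 + 6854) = -2 + 6702 = 6700)
-x = -1*6700 = -6700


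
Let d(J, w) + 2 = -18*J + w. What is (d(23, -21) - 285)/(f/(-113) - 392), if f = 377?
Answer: 81586/44673 ≈ 1.8263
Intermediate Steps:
d(J, w) = -2 + w - 18*J (d(J, w) = -2 + (-18*J + w) = -2 + (w - 18*J) = -2 + w - 18*J)
(d(23, -21) - 285)/(f/(-113) - 392) = ((-2 - 21 - 18*23) - 285)/(377/(-113) - 392) = ((-2 - 21 - 414) - 285)/(377*(-1/113) - 392) = (-437 - 285)/(-377/113 - 392) = -722/(-44673/113) = -722*(-113/44673) = 81586/44673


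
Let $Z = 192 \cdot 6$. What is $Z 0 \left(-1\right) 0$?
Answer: $0$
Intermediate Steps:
$Z = 1152$
$Z 0 \left(-1\right) 0 = 1152 \cdot 0 \left(-1\right) 0 = 1152 \cdot 0 \cdot 0 = 1152 \cdot 0 = 0$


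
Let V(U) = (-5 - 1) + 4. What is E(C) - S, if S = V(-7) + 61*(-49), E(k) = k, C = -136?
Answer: 2855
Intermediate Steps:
V(U) = -2 (V(U) = -6 + 4 = -2)
S = -2991 (S = -2 + 61*(-49) = -2 - 2989 = -2991)
E(C) - S = -136 - 1*(-2991) = -136 + 2991 = 2855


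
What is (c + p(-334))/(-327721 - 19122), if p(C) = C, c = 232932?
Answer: -232598/346843 ≈ -0.67061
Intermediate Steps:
(c + p(-334))/(-327721 - 19122) = (232932 - 334)/(-327721 - 19122) = 232598/(-346843) = 232598*(-1/346843) = -232598/346843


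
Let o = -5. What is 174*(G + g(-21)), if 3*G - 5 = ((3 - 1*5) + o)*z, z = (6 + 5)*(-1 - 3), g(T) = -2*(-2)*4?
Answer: 20938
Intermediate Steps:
g(T) = 16 (g(T) = 4*4 = 16)
z = -44 (z = 11*(-4) = -44)
G = 313/3 (G = 5/3 + (((3 - 1*5) - 5)*(-44))/3 = 5/3 + (((3 - 5) - 5)*(-44))/3 = 5/3 + ((-2 - 5)*(-44))/3 = 5/3 + (-7*(-44))/3 = 5/3 + (1/3)*308 = 5/3 + 308/3 = 313/3 ≈ 104.33)
174*(G + g(-21)) = 174*(313/3 + 16) = 174*(361/3) = 20938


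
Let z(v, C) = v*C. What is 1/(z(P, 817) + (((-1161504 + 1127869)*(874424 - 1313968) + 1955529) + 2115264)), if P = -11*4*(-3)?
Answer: 1/14788241077 ≈ 6.7621e-11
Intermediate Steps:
P = 132 (P = -44*(-3) = 132)
z(v, C) = C*v
1/(z(P, 817) + (((-1161504 + 1127869)*(874424 - 1313968) + 1955529) + 2115264)) = 1/(817*132 + (((-1161504 + 1127869)*(874424 - 1313968) + 1955529) + 2115264)) = 1/(107844 + ((-33635*(-439544) + 1955529) + 2115264)) = 1/(107844 + ((14784062440 + 1955529) + 2115264)) = 1/(107844 + (14786017969 + 2115264)) = 1/(107844 + 14788133233) = 1/14788241077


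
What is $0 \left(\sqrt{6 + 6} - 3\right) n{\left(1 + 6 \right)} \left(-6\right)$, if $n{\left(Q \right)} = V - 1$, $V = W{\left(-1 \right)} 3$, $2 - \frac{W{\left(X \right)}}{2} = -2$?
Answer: $0$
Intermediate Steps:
$W{\left(X \right)} = 8$ ($W{\left(X \right)} = 4 - -4 = 4 + 4 = 8$)
$V = 24$ ($V = 8 \cdot 3 = 24$)
$n{\left(Q \right)} = 23$ ($n{\left(Q \right)} = 24 - 1 = 23$)
$0 \left(\sqrt{6 + 6} - 3\right) n{\left(1 + 6 \right)} \left(-6\right) = 0 \left(\sqrt{6 + 6} - 3\right) 23 \left(-6\right) = 0 \left(\sqrt{12} - 3\right) 23 \left(-6\right) = 0 \left(2 \sqrt{3} - 3\right) 23 \left(-6\right) = 0 \left(-3 + 2 \sqrt{3}\right) 23 \left(-6\right) = 0 \cdot 23 \left(-6\right) = 0 \left(-6\right) = 0$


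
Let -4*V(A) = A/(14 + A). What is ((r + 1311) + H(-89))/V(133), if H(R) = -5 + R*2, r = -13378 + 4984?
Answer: 610344/19 ≈ 32123.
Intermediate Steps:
r = -8394
H(R) = -5 + 2*R
V(A) = -A/(4*(14 + A))
((r + 1311) + H(-89))/V(133) = ((-8394 + 1311) + (-5 + 2*(-89)))/((-1*133/(56 + 4*133))) = (-7083 + (-5 - 178))/((-1*133/(56 + 532))) = (-7083 - 183)/((-1*133/588)) = -7266/((-1*133*1/588)) = -7266/(-19/84) = -7266*(-84/19) = 610344/19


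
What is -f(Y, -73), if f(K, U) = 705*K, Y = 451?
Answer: -317955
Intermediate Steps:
-f(Y, -73) = -705*451 = -1*317955 = -317955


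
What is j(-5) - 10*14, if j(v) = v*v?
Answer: -115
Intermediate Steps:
j(v) = v²
j(-5) - 10*14 = (-5)² - 10*14 = 25 - 140 = -115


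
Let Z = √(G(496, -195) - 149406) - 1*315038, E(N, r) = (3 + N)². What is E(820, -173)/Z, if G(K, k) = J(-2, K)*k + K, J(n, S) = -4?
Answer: -106692186751/49624544787 - 677329*I*√148130/99249089574 ≈ -2.15 - 0.0026266*I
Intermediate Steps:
G(K, k) = K - 4*k (G(K, k) = -4*k + K = K - 4*k)
Z = -315038 + I*√148130 (Z = √((496 - 4*(-195)) - 149406) - 1*315038 = √((496 + 780) - 149406) - 315038 = √(1276 - 149406) - 315038 = √(-148130) - 315038 = I*√148130 - 315038 = -315038 + I*√148130 ≈ -3.1504e+5 + 384.88*I)
E(820, -173)/Z = (3 + 820)²/(-315038 + I*√148130) = 823²/(-315038 + I*√148130) = 677329/(-315038 + I*√148130)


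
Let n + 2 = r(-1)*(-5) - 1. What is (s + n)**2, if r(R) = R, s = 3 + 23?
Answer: 784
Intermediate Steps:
s = 26
n = 2 (n = -2 + (-1*(-5) - 1) = -2 + (5 - 1) = -2 + 4 = 2)
(s + n)**2 = (26 + 2)**2 = 28**2 = 784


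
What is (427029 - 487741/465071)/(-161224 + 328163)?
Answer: 198598316318/77638487669 ≈ 2.5580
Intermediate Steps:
(427029 - 487741/465071)/(-161224 + 328163) = (427029 - 487741*1/465071)/166939 = (427029 - 487741/465071)*(1/166939) = (198598316318/465071)*(1/166939) = 198598316318/77638487669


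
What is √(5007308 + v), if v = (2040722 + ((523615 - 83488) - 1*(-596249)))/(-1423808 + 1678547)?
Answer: 13*√1922691153206010/254739 ≈ 2237.7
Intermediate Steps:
v = 3077098/254739 (v = (2040722 + (440127 + 596249))/254739 = (2040722 + 1036376)*(1/254739) = 3077098*(1/254739) = 3077098/254739 ≈ 12.079)
√(5007308 + v) = √(5007308 + 3077098/254739) = √(1275559709710/254739) = 13*√1922691153206010/254739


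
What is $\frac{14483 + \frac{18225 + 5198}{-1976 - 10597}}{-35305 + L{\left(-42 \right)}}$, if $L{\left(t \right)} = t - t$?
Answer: $- \frac{182071336}{443889765} \approx -0.41017$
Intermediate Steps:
$L{\left(t \right)} = 0$
$\frac{14483 + \frac{18225 + 5198}{-1976 - 10597}}{-35305 + L{\left(-42 \right)}} = \frac{14483 + \frac{18225 + 5198}{-1976 - 10597}}{-35305 + 0} = \frac{14483 + \frac{23423}{-12573}}{-35305} = \left(14483 + 23423 \left(- \frac{1}{12573}\right)\right) \left(- \frac{1}{35305}\right) = \left(14483 - \frac{23423}{12573}\right) \left(- \frac{1}{35305}\right) = \frac{182071336}{12573} \left(- \frac{1}{35305}\right) = - \frac{182071336}{443889765}$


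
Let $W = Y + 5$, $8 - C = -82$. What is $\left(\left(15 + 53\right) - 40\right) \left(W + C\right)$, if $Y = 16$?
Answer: $3108$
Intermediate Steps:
$C = 90$ ($C = 8 - -82 = 8 + 82 = 90$)
$W = 21$ ($W = 16 + 5 = 21$)
$\left(\left(15 + 53\right) - 40\right) \left(W + C\right) = \left(\left(15 + 53\right) - 40\right) \left(21 + 90\right) = \left(68 - 40\right) 111 = 28 \cdot 111 = 3108$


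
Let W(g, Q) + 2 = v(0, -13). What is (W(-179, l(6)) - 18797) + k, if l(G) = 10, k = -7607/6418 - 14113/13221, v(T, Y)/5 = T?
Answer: -1595331003403/84852378 ≈ -18801.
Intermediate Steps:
v(T, Y) = 5*T
k = -191149381/84852378 (k = -7607*1/6418 - 14113*1/13221 = -7607/6418 - 14113/13221 = -191149381/84852378 ≈ -2.2527)
W(g, Q) = -2 (W(g, Q) = -2 + 5*0 = -2 + 0 = -2)
(W(-179, l(6)) - 18797) + k = (-2 - 18797) - 191149381/84852378 = -18799 - 191149381/84852378 = -1595331003403/84852378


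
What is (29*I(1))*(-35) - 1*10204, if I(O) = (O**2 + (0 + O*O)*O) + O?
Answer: -13249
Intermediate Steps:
I(O) = O + O**2 + O**3 (I(O) = (O**2 + (0 + O**2)*O) + O = (O**2 + O**2*O) + O = (O**2 + O**3) + O = O + O**2 + O**3)
(29*I(1))*(-35) - 1*10204 = (29*(1*(1 + 1 + 1**2)))*(-35) - 1*10204 = (29*(1*(1 + 1 + 1)))*(-35) - 10204 = (29*(1*3))*(-35) - 10204 = (29*3)*(-35) - 10204 = 87*(-35) - 10204 = -3045 - 10204 = -13249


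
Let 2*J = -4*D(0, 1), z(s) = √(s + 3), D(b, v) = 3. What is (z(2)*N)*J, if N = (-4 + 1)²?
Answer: -54*√5 ≈ -120.75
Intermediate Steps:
z(s) = √(3 + s)
N = 9 (N = (-3)² = 9)
J = -6 (J = (-4*3)/2 = (½)*(-12) = -6)
(z(2)*N)*J = (√(3 + 2)*9)*(-6) = (√5*9)*(-6) = (9*√5)*(-6) = -54*√5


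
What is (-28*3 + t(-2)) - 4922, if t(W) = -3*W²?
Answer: -5018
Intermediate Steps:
(-28*3 + t(-2)) - 4922 = (-28*3 - 3*(-2)²) - 4922 = (-84 - 3*4) - 4922 = (-84 - 12) - 4922 = -96 - 4922 = -5018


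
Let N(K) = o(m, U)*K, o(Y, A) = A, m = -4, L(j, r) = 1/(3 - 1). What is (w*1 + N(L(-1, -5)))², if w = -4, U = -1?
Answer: 81/4 ≈ 20.250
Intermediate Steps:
L(j, r) = ½ (L(j, r) = 1/2 = ½)
N(K) = -K
(w*1 + N(L(-1, -5)))² = (-4*1 - 1*½)² = (-4 - ½)² = (-9/2)² = 81/4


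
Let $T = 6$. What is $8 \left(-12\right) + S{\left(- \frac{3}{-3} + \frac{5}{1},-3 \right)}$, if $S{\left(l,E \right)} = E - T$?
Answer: $-105$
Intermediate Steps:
$S{\left(l,E \right)} = -6 + E$ ($S{\left(l,E \right)} = E - 6 = -6 + E$)
$8 \left(-12\right) + S{\left(- \frac{3}{-3} + \frac{5}{1},-3 \right)} = 8 \left(-12\right) - 9 = -96 - 9 = -105$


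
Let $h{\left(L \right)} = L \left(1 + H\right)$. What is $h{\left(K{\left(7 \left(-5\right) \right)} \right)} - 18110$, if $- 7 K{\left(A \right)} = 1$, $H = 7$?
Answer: $- \frac{126778}{7} \approx -18111.0$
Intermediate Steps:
$K{\left(A \right)} = - \frac{1}{7}$ ($K{\left(A \right)} = \left(- \frac{1}{7}\right) 1 = - \frac{1}{7}$)
$h{\left(L \right)} = 8 L$ ($h{\left(L \right)} = L \left(1 + 7\right) = L 8 = 8 L$)
$h{\left(K{\left(7 \left(-5\right) \right)} \right)} - 18110 = 8 \left(- \frac{1}{7}\right) - 18110 = - \frac{8}{7} - 18110 = - \frac{126778}{7}$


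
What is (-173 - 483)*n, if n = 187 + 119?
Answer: -200736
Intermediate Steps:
n = 306
(-173 - 483)*n = (-173 - 483)*306 = -656*306 = -200736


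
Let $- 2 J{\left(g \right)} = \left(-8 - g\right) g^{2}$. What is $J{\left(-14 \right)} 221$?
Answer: $-129948$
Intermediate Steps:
$J{\left(g \right)} = - \frac{g^{2} \left(-8 - g\right)}{2}$ ($J{\left(g \right)} = - \frac{\left(-8 - g\right) g^{2}}{2} = - \frac{g^{2} \left(-8 - g\right)}{2}$)
$J{\left(-14 \right)} 221 = \frac{\left(-14\right)^{2} \left(8 - 14\right)}{2} \cdot 221 = \frac{1}{2} \cdot 196 \left(-6\right) 221 = \left(-588\right) 221 = -129948$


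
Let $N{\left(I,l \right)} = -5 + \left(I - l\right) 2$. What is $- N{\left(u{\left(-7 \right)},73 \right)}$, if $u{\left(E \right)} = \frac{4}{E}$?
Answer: $\frac{1065}{7} \approx 152.14$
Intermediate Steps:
$N{\left(I,l \right)} = -5 - 2 l + 2 I$ ($N{\left(I,l \right)} = -5 + \left(- 2 l + 2 I\right) = -5 - 2 l + 2 I$)
$- N{\left(u{\left(-7 \right)},73 \right)} = - (-5 - 146 + 2 \frac{4}{-7}) = - (-5 - 146 + 2 \cdot 4 \left(- \frac{1}{7}\right)) = - (-5 - 146 + 2 \left(- \frac{4}{7}\right)) = - (-5 - 146 - \frac{8}{7}) = \left(-1\right) \left(- \frac{1065}{7}\right) = \frac{1065}{7}$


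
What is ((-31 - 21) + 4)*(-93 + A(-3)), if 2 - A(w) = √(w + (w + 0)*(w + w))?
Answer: 4368 + 48*√15 ≈ 4553.9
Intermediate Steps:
A(w) = 2 - √(w + 2*w²) (A(w) = 2 - √(w + (w + 0)*(w + w)) = 2 - √(w + w*(2*w)) = 2 - √(w + 2*w²))
((-31 - 21) + 4)*(-93 + A(-3)) = ((-31 - 21) + 4)*(-93 + (2 - √(-3*(1 + 2*(-3))))) = (-52 + 4)*(-93 + (2 - √(-3*(1 - 6)))) = -48*(-93 + (2 - √(-3*(-5)))) = -48*(-93 + (2 - √15)) = -48*(-91 - √15) = 4368 + 48*√15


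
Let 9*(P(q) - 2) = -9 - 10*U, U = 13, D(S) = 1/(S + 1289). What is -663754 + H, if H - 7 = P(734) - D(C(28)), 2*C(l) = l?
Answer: -7783918741/11727 ≈ -6.6376e+5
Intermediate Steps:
C(l) = l/2
D(S) = 1/(1289 + S)
P(q) = -121/9 (P(q) = 2 + (-9 - 10*13)/9 = 2 + (-9 - 130)/9 = 2 + (1/9)*(-139) = 2 - 139/9 = -121/9)
H = -75583/11727 (H = 7 + (-121/9 - 1/(1289 + (1/2)*28)) = 7 + (-121/9 - 1/(1289 + 14)) = 7 + (-121/9 - 1/1303) = 7 - 157672/11727 = -75583/11727 ≈ -6.4452)
-663754 + H = -663754 - 75583/11727 = -7783918741/11727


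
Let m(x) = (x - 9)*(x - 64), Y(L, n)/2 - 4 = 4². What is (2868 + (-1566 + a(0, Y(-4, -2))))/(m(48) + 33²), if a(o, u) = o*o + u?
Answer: 1342/465 ≈ 2.8860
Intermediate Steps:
Y(L, n) = 40 (Y(L, n) = 8 + 2*4² = 8 + 2*16 = 8 + 32 = 40)
a(o, u) = u + o² (a(o, u) = o² + u = u + o²)
m(x) = (-64 + x)*(-9 + x) (m(x) = (-9 + x)*(-64 + x) = (-64 + x)*(-9 + x))
(2868 + (-1566 + a(0, Y(-4, -2))))/(m(48) + 33²) = (2868 + (-1566 + (40 + 0²)))/((576 + 48² - 73*48) + 33²) = (2868 + (-1566 + (40 + 0)))/((576 + 2304 - 3504) + 1089) = (2868 + (-1566 + 40))/(-624 + 1089) = (2868 - 1526)/465 = 1342*(1/465) = 1342/465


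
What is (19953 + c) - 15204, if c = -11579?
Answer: -6830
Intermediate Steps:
(19953 + c) - 15204 = (19953 - 11579) - 15204 = 8374 - 15204 = -6830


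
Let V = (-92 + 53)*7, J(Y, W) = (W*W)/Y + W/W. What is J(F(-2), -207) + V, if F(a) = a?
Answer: -43393/2 ≈ -21697.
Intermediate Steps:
J(Y, W) = 1 + W²/Y (J(Y, W) = W²/Y + 1 = 1 + W²/Y)
V = -273 (V = -39*7 = -273)
J(F(-2), -207) + V = (-2 + (-207)²)/(-2) - 273 = -(-2 + 42849)/2 - 273 = -½*42847 - 273 = -42847/2 - 273 = -43393/2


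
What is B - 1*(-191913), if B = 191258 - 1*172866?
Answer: 210305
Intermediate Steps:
B = 18392 (B = 191258 - 172866 = 18392)
B - 1*(-191913) = 18392 - 1*(-191913) = 18392 + 191913 = 210305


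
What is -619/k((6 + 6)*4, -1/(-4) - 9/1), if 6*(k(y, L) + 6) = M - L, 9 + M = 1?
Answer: 4952/47 ≈ 105.36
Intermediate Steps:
M = -8 (M = -9 + 1 = -8)
k(y, L) = -22/3 - L/6 (k(y, L) = -6 + (-8 - L)/6 = -6 + (-4/3 - L/6) = -22/3 - L/6)
-619/k((6 + 6)*4, -1/(-4) - 9/1) = -619/(-22/3 - (-1/(-4) - 9/1)/6) = -619/(-22/3 - (-1*(-1/4) - 9*1)/6) = -619/(-22/3 - (1/4 - 9)/6) = -619/(-22/3 - 1/6*(-35/4)) = -619/(-22/3 + 35/24) = -619/(-47/8) = -619*(-8/47) = 4952/47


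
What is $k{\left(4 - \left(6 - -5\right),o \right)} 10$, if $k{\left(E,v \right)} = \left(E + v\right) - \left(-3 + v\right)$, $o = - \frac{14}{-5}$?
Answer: $-40$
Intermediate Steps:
$o = \frac{14}{5}$ ($o = \left(-14\right) \left(- \frac{1}{5}\right) = \frac{14}{5} \approx 2.8$)
$k{\left(E,v \right)} = 3 + E$
$k{\left(4 - \left(6 - -5\right),o \right)} 10 = \left(3 + \left(4 - \left(6 - -5\right)\right)\right) 10 = \left(3 + \left(4 - \left(6 + 5\right)\right)\right) 10 = \left(3 + \left(4 - 11\right)\right) 10 = \left(3 - 7\right) 10 = \left(-4\right) 10 = -40$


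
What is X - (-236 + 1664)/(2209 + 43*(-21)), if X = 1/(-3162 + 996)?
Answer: -1547177/1414398 ≈ -1.0939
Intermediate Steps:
X = -1/2166 (X = 1/(-2166) = -1/2166 ≈ -0.00046168)
X - (-236 + 1664)/(2209 + 43*(-21)) = -1/2166 - (-236 + 1664)/(2209 + 43*(-21)) = -1/2166 - 1428/(2209 - 903) = -1/2166 - 1428/1306 = -1/2166 - 1*714/653 = -1/2166 - 714/653 = -1547177/1414398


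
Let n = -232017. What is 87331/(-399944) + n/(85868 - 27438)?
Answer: -48948278689/11684363960 ≈ -4.1892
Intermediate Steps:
87331/(-399944) + n/(85868 - 27438) = 87331/(-399944) - 232017/(85868 - 27438) = 87331*(-1/399944) - 232017/58430 = -87331/399944 - 232017*1/58430 = -87331/399944 - 232017/58430 = -48948278689/11684363960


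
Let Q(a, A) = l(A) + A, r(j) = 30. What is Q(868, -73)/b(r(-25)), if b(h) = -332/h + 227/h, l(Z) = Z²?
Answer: -10512/7 ≈ -1501.7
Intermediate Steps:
Q(a, A) = A + A² (Q(a, A) = A² + A = A + A²)
b(h) = -105/h
Q(868, -73)/b(r(-25)) = (-73*(1 - 73))/((-105/30)) = (-73*(-72))/((-105*1/30)) = 5256/(-7/2) = 5256*(-2/7) = -10512/7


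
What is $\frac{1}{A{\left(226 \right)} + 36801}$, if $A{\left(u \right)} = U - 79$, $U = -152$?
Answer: $\frac{1}{36570} \approx 2.7345 \cdot 10^{-5}$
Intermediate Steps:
$A{\left(u \right)} = -231$ ($A{\left(u \right)} = -152 - 79 = -231$)
$\frac{1}{A{\left(226 \right)} + 36801} = \frac{1}{-231 + 36801} = \frac{1}{36570}$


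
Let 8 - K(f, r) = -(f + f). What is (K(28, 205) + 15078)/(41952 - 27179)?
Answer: 15142/14773 ≈ 1.0250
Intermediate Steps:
K(f, r) = 8 + 2*f (K(f, r) = 8 - (-1)*(f + f) = 8 - (-1)*2*f = 8 - (-2)*f = 8 + 2*f)
(K(28, 205) + 15078)/(41952 - 27179) = ((8 + 2*28) + 15078)/(41952 - 27179) = ((8 + 56) + 15078)/14773 = (64 + 15078)*(1/14773) = 15142*(1/14773) = 15142/14773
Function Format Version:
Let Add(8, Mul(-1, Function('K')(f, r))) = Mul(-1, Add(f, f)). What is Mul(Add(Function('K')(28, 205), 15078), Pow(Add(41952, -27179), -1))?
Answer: Rational(15142, 14773) ≈ 1.0250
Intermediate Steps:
Function('K')(f, r) = Add(8, Mul(2, f)) (Function('K')(f, r) = Add(8, Mul(-1, Mul(-1, Add(f, f)))) = Add(8, Mul(-1, Mul(-1, Mul(2, f)))) = Add(8, Mul(-1, Mul(-2, f))) = Add(8, Mul(2, f)))
Mul(Add(Function('K')(28, 205), 15078), Pow(Add(41952, -27179), -1)) = Mul(Add(Add(8, Mul(2, 28)), 15078), Pow(Add(41952, -27179), -1)) = Mul(Add(Add(8, 56), 15078), Pow(14773, -1)) = Mul(Add(64, 15078), Rational(1, 14773)) = Mul(15142, Rational(1, 14773)) = Rational(15142, 14773)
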